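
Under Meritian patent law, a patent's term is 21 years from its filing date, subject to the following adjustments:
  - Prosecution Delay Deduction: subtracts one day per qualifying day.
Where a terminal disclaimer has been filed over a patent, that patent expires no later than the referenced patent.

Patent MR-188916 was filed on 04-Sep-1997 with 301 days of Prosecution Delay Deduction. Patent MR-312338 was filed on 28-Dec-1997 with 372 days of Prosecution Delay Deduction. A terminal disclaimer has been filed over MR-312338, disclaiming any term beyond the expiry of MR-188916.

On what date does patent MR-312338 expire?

2017-11-07

Natural term of MR-312338:
  Base: filing + 21 years → 28 December 2018.
  Prosecution Delay Deduction: −372 days → 21 December 2017.
Expiry of referenced patent MR-188916:
  Base: filing + 21 years → 4 September 2018.
  Prosecution Delay Deduction: −301 days → 7 November 2017.
Terminal disclaimer: MR-312338 expires on the earlier of 21 December 2017 and 7 November 2017.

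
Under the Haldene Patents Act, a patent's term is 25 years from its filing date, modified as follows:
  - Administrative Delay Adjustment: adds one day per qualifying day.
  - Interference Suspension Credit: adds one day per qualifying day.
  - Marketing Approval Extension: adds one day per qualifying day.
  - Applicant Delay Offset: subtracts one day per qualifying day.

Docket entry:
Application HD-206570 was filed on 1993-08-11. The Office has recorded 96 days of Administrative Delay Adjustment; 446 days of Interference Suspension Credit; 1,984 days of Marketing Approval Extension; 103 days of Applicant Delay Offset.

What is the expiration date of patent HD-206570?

2025-03-30

Base term: filing date + 25 years → 11 August 2018.
Administrative Delay Adjustment: +96 days → 15 November 2018.
Interference Suspension Credit: +446 days → 4 February 2020.
Marketing Approval Extension: +1984 days → 11 July 2025.
Applicant Delay Offset: −103 days → 30 March 2025.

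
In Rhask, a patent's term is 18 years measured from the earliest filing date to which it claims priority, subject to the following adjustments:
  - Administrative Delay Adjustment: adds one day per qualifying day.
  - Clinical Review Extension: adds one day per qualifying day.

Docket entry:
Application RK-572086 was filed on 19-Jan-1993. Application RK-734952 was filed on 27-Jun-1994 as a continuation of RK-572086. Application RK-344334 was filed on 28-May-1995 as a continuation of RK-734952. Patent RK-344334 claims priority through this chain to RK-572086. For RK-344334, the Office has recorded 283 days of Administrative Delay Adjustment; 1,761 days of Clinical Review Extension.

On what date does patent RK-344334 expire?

August 24, 2016

Earliest priority filing: 19 January 1993.
Base term: 19 January 1993 + 18 years → 19 January 2011.
Administrative Delay Adjustment: +283 days → 29 October 2011.
Clinical Review Extension: +1761 days → 24 August 2016.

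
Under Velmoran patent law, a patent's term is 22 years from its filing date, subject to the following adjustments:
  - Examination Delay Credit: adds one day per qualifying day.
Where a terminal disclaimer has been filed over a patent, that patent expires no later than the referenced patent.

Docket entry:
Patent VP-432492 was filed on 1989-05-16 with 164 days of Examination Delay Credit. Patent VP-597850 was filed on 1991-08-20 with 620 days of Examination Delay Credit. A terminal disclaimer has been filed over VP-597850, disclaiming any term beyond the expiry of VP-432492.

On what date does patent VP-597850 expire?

Natural term of VP-597850:
  Base: filing + 22 years → 20 August 2013.
  Examination Delay Credit: +620 days → 2 May 2015.
Expiry of referenced patent VP-432492:
  Base: filing + 22 years → 16 May 2011.
  Examination Delay Credit: +164 days → 27 October 2011.
Terminal disclaimer: VP-597850 expires on the earlier of 2 May 2015 and 27 October 2011.

October 27, 2011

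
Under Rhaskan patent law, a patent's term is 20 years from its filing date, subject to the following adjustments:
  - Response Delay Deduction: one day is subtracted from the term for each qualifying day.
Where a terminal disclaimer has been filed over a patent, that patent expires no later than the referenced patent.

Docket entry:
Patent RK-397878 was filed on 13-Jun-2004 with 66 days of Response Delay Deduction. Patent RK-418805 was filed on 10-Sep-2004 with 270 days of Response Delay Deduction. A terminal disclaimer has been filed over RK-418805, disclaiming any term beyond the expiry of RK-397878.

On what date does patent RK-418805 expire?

December 15, 2023

Natural term of RK-418805:
  Base: filing + 20 years → 10 September 2024.
  Response Delay Deduction: −270 days → 15 December 2023.
Expiry of referenced patent RK-397878:
  Base: filing + 20 years → 13 June 2024.
  Response Delay Deduction: −66 days → 8 April 2024.
Terminal disclaimer: RK-418805 expires on the earlier of 15 December 2023 and 8 April 2024.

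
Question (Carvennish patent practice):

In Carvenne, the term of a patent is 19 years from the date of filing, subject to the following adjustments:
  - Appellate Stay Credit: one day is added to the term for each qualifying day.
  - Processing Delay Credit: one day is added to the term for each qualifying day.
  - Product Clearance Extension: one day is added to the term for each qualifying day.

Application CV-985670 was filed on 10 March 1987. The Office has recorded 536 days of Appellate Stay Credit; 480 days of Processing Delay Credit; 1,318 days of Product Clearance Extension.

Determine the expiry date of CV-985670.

Base term: filing date + 19 years → 10 March 2006.
Appellate Stay Credit: +536 days → 28 August 2007.
Processing Delay Credit: +480 days → 20 December 2008.
Product Clearance Extension: +1318 days → 30 July 2012.

July 30, 2012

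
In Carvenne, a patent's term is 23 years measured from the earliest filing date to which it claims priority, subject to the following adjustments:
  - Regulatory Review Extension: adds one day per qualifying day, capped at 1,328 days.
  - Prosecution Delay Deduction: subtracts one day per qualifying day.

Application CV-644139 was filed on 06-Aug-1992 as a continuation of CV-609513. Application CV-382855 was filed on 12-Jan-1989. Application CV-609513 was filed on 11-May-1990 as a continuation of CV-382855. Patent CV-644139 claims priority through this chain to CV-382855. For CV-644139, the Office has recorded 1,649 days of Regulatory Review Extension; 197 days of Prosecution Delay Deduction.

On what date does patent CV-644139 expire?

Earliest priority filing: 12 January 1989.
Base term: 12 January 1989 + 23 years → 12 January 2012.
Regulatory Review Extension: 1649 days claimed exceeds the 1328-day cap, so +1328 days → 1 September 2015.
Prosecution Delay Deduction: −197 days → 16 February 2015.

2015-02-16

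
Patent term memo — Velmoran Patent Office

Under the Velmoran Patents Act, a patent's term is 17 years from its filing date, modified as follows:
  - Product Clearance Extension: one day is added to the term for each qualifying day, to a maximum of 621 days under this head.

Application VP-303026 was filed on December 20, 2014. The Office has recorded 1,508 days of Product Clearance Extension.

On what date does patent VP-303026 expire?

Base term: filing date + 17 years → 20 December 2031.
Product Clearance Extension: 1508 days claimed exceeds the 621-day cap, so +621 days → 1 September 2033.

2033-09-01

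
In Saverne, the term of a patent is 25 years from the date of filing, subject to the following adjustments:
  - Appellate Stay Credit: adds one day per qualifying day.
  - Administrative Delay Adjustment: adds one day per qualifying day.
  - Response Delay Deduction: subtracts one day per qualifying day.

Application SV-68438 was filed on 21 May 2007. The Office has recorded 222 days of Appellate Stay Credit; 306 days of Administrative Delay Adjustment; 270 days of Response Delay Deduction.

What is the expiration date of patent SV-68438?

2033-02-03

Base term: filing date + 25 years → 21 May 2032.
Appellate Stay Credit: +222 days → 29 December 2032.
Administrative Delay Adjustment: +306 days → 31 October 2033.
Response Delay Deduction: −270 days → 3 February 2033.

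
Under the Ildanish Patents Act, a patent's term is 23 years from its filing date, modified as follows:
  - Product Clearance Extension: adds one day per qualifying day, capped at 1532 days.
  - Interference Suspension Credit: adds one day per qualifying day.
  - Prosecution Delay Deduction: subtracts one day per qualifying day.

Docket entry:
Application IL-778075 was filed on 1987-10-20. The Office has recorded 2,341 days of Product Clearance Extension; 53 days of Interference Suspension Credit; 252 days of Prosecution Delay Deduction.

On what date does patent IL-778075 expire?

Base term: filing date + 23 years → 20 October 2010.
Product Clearance Extension: 2341 days claimed exceeds the 1532-day cap, so +1532 days → 30 December 2014.
Interference Suspension Credit: +53 days → 21 February 2015.
Prosecution Delay Deduction: −252 days → 14 June 2014.

2014-06-14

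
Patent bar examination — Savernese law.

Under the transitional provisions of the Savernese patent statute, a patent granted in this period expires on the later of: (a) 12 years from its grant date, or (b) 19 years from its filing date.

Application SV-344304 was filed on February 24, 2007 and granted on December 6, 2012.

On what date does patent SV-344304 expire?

February 24, 2026

(a) grant + 12 years → 6 December 2024.
(b) filing + 19 years → 24 February 2026.
Later of the two: 24 February 2026.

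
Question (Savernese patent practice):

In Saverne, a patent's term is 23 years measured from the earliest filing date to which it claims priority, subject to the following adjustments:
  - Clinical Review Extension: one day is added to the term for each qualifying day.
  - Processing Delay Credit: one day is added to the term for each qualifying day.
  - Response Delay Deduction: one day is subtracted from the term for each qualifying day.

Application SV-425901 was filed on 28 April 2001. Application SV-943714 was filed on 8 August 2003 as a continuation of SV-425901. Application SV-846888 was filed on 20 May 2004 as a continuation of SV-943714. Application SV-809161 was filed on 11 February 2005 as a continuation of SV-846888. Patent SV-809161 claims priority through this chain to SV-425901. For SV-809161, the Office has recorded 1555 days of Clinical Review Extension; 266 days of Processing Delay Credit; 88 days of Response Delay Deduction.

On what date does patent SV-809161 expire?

Earliest priority filing: 28 April 2001.
Base term: 28 April 2001 + 23 years → 28 April 2024.
Clinical Review Extension: +1555 days → 31 July 2028.
Processing Delay Credit: +266 days → 23 April 2029.
Response Delay Deduction: −88 days → 25 January 2029.

January 25, 2029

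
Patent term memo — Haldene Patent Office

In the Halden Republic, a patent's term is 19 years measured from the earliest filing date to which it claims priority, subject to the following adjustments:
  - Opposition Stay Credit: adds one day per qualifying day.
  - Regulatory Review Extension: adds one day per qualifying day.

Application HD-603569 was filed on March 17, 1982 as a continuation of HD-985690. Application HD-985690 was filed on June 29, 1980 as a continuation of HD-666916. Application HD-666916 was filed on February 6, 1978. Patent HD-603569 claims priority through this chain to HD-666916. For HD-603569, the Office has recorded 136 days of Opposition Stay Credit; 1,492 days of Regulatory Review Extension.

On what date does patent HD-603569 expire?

July 23, 2001

Earliest priority filing: 6 February 1978.
Base term: 6 February 1978 + 19 years → 6 February 1997.
Opposition Stay Credit: +136 days → 22 June 1997.
Regulatory Review Extension: +1492 days → 23 July 2001.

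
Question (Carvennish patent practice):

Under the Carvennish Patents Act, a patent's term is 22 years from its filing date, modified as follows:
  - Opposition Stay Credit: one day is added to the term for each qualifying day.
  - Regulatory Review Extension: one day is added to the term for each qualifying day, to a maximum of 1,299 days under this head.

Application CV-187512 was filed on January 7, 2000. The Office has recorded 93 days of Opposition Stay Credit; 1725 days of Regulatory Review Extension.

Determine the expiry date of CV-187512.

Base term: filing date + 22 years → 7 January 2022.
Opposition Stay Credit: +93 days → 10 April 2022.
Regulatory Review Extension: 1725 days claimed exceeds the 1299-day cap, so +1299 days → 30 October 2025.

October 30, 2025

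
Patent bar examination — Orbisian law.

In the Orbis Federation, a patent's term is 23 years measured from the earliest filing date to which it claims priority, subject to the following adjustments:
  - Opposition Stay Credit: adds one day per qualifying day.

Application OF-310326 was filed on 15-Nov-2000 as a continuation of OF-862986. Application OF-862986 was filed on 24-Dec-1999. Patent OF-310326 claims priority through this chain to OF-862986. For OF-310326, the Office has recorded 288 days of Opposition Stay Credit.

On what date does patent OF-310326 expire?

2023-10-08

Earliest priority filing: 24 December 1999.
Base term: 24 December 1999 + 23 years → 24 December 2022.
Opposition Stay Credit: +288 days → 8 October 2023.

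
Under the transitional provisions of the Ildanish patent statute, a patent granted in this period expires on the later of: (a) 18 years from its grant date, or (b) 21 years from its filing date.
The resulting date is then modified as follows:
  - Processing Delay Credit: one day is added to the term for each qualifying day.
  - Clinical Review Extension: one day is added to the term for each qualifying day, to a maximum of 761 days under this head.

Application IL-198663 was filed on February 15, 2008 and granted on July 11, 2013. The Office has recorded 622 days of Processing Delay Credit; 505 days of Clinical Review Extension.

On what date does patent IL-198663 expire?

(a) grant + 18 years → 11 July 2031.
(b) filing + 21 years → 15 February 2029.
Later of the two: 11 July 2031.
Processing Delay Credit: +622 days → 24 March 2033.
Clinical Review Extension: 505 days (within the 761-day cap) → +505 days → 11 August 2034.

August 11, 2034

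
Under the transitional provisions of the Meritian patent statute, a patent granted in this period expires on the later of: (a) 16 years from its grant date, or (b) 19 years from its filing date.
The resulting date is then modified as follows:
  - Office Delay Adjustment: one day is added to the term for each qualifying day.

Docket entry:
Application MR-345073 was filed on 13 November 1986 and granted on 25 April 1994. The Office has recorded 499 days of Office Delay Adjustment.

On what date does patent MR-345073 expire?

(a) grant + 16 years → 25 April 2010.
(b) filing + 19 years → 13 November 2005.
Later of the two: 25 April 2010.
Office Delay Adjustment: +499 days → 6 September 2011.

2011-09-06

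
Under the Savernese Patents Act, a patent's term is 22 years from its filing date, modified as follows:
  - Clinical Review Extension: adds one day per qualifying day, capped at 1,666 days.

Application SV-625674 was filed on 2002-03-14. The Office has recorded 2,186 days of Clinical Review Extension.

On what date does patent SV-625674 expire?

Base term: filing date + 22 years → 14 March 2024.
Clinical Review Extension: 2186 days claimed exceeds the 1666-day cap, so +1666 days → 5 October 2028.

October 5, 2028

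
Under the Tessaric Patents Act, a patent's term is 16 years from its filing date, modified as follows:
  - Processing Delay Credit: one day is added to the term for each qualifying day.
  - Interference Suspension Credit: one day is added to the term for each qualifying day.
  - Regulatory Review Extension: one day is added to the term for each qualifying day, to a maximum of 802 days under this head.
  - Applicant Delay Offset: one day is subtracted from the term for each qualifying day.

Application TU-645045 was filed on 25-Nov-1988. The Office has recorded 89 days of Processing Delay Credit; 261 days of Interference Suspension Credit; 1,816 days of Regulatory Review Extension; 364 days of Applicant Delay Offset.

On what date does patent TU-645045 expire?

Base term: filing date + 16 years → 25 November 2004.
Processing Delay Credit: +89 days → 22 February 2005.
Interference Suspension Credit: +261 days → 10 November 2005.
Regulatory Review Extension: 1816 days claimed exceeds the 802-day cap, so +802 days → 21 January 2008.
Applicant Delay Offset: −364 days → 22 January 2007.

January 22, 2007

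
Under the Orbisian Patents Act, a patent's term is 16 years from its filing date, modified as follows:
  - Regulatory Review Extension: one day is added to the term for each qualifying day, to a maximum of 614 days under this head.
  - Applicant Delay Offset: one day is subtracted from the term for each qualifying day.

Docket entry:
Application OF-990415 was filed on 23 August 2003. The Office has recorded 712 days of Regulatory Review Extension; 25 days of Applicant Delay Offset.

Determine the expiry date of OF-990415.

Base term: filing date + 16 years → 23 August 2019.
Regulatory Review Extension: 712 days claimed exceeds the 614-day cap, so +614 days → 28 April 2021.
Applicant Delay Offset: −25 days → 3 April 2021.

2021-04-03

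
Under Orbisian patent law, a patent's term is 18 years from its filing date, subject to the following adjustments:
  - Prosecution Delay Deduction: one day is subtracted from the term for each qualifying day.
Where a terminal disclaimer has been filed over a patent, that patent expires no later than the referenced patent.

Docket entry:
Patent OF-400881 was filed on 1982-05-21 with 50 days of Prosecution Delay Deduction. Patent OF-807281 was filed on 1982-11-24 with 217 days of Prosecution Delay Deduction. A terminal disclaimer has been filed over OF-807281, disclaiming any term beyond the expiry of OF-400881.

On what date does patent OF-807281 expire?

2000-04-01

Natural term of OF-807281:
  Base: filing + 18 years → 24 November 2000.
  Prosecution Delay Deduction: −217 days → 21 April 2000.
Expiry of referenced patent OF-400881:
  Base: filing + 18 years → 21 May 2000.
  Prosecution Delay Deduction: −50 days → 1 April 2000.
Terminal disclaimer: OF-807281 expires on the earlier of 21 April 2000 and 1 April 2000.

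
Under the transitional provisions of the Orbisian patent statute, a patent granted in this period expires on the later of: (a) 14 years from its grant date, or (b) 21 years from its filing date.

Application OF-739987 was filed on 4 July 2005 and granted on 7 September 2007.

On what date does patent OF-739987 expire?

2026-07-04

(a) grant + 14 years → 7 September 2021.
(b) filing + 21 years → 4 July 2026.
Later of the two: 4 July 2026.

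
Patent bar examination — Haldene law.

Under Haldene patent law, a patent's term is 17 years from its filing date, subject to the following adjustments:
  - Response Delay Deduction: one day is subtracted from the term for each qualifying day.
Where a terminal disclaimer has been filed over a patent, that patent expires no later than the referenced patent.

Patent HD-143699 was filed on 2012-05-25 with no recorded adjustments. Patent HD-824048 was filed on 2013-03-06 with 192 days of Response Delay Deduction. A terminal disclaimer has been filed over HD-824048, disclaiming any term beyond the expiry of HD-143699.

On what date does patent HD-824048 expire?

May 25, 2029

Natural term of HD-824048:
  Base: filing + 17 years → 6 March 2030.
  Response Delay Deduction: −192 days → 26 August 2029.
Expiry of referenced patent HD-143699:
  Base: filing + 17 years → 25 May 2029.
Terminal disclaimer: HD-824048 expires on the earlier of 26 August 2029 and 25 May 2029.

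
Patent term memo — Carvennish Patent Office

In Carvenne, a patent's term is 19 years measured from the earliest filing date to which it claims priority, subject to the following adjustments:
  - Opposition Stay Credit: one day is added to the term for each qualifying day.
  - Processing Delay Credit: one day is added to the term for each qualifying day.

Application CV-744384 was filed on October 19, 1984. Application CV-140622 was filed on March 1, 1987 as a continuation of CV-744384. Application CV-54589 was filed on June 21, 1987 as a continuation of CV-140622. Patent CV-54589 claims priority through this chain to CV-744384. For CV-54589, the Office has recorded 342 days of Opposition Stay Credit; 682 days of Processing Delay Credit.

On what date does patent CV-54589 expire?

2006-08-08

Earliest priority filing: 19 October 1984.
Base term: 19 October 1984 + 19 years → 19 October 2003.
Opposition Stay Credit: +342 days → 25 September 2004.
Processing Delay Credit: +682 days → 8 August 2006.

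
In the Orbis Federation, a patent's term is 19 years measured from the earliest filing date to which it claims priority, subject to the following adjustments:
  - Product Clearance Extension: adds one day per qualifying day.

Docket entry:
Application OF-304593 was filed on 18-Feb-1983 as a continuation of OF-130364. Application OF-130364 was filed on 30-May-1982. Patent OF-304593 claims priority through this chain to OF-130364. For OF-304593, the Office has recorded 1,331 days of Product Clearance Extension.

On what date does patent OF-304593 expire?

2005-01-20

Earliest priority filing: 30 May 1982.
Base term: 30 May 1982 + 19 years → 30 May 2001.
Product Clearance Extension: +1331 days → 20 January 2005.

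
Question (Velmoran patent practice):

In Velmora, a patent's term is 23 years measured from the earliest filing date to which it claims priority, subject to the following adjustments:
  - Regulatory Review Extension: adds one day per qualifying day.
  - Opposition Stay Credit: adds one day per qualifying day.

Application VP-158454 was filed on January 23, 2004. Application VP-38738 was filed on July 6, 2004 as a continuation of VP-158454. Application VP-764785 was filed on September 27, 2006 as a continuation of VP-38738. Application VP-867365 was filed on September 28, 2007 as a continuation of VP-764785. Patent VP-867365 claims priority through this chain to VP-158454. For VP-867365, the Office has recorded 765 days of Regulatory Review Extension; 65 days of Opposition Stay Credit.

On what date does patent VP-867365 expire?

May 2, 2029

Earliest priority filing: 23 January 2004.
Base term: 23 January 2004 + 23 years → 23 January 2027.
Regulatory Review Extension: +765 days → 26 February 2029.
Opposition Stay Credit: +65 days → 2 May 2029.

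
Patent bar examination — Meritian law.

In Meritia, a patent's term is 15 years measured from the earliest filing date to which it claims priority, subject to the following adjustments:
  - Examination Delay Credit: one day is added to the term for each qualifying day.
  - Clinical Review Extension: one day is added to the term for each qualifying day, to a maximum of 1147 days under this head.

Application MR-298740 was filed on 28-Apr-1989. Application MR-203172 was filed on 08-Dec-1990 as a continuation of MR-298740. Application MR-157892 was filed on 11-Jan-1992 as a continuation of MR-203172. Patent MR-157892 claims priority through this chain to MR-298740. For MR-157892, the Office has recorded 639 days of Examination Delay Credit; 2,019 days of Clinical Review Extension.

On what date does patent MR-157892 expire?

March 19, 2009

Earliest priority filing: 28 April 1989.
Base term: 28 April 1989 + 15 years → 28 April 2004.
Examination Delay Credit: +639 days → 27 January 2006.
Clinical Review Extension: 2019 days claimed exceeds the 1147-day cap, so +1147 days → 19 March 2009.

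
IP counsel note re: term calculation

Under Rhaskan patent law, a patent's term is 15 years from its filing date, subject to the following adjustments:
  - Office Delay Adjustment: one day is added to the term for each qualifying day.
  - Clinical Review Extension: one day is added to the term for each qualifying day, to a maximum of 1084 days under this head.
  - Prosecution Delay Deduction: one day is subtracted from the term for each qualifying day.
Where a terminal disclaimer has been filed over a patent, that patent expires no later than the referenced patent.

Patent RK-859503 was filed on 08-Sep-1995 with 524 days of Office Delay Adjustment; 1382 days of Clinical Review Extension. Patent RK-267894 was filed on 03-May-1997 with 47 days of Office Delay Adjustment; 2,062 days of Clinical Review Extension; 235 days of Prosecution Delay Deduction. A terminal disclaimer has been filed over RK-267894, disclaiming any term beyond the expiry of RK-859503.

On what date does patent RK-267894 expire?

2014-10-16

Natural term of RK-267894:
  Base: filing + 15 years → 3 May 2012.
  Office Delay Adjustment: +47 days → 19 June 2012.
  Clinical Review Extension: 2062 days claimed exceeds the 1084-day cap, so +1084 days → 8 June 2015.
  Prosecution Delay Deduction: −235 days → 16 October 2014.
Expiry of referenced patent RK-859503:
  Base: filing + 15 years → 8 September 2010.
  Office Delay Adjustment: +524 days → 14 February 2012.
  Clinical Review Extension: 1382 days claimed exceeds the 1084-day cap, so +1084 days → 2 February 2015.
Terminal disclaimer: RK-267894 expires on the earlier of 16 October 2014 and 2 February 2015.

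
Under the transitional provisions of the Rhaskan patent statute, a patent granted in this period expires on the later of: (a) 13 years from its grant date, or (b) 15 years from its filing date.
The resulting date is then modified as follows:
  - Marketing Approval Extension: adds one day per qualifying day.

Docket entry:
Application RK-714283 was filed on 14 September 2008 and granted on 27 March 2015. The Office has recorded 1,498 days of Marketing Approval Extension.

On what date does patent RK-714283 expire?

May 3, 2032

(a) grant + 13 years → 27 March 2028.
(b) filing + 15 years → 14 September 2023.
Later of the two: 27 March 2028.
Marketing Approval Extension: +1498 days → 3 May 2032.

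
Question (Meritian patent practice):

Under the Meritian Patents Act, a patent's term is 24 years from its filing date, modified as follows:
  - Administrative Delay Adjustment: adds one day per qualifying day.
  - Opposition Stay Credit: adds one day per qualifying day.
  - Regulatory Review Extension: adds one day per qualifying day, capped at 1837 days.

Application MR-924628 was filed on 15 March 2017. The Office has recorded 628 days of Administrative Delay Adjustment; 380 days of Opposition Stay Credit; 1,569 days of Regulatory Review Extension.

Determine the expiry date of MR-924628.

April 4, 2048

Base term: filing date + 24 years → 15 March 2041.
Administrative Delay Adjustment: +628 days → 3 December 2042.
Opposition Stay Credit: +380 days → 18 December 2043.
Regulatory Review Extension: 1569 days (within the 1837-day cap) → +1569 days → 4 April 2048.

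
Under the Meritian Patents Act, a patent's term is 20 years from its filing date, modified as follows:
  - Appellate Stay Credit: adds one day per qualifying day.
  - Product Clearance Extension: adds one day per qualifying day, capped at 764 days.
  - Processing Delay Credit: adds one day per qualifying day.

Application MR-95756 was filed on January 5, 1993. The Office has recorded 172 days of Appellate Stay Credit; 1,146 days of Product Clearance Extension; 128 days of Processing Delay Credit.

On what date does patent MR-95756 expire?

Base term: filing date + 20 years → 5 January 2013.
Appellate Stay Credit: +172 days → 26 June 2013.
Product Clearance Extension: 1146 days claimed exceeds the 764-day cap, so +764 days → 30 July 2015.
Processing Delay Credit: +128 days → 5 December 2015.

2015-12-05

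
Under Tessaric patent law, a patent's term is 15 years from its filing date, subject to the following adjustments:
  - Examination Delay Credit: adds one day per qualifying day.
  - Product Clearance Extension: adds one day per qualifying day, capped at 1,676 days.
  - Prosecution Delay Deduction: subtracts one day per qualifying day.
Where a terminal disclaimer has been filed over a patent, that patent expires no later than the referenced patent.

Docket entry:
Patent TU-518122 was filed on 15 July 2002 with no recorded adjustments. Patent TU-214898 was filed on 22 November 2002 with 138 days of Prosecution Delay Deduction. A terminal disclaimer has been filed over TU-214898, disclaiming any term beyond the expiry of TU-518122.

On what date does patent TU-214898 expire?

2017-07-07

Natural term of TU-214898:
  Base: filing + 15 years → 22 November 2017.
  Prosecution Delay Deduction: −138 days → 7 July 2017.
Expiry of referenced patent TU-518122:
  Base: filing + 15 years → 15 July 2017.
Terminal disclaimer: TU-214898 expires on the earlier of 7 July 2017 and 15 July 2017.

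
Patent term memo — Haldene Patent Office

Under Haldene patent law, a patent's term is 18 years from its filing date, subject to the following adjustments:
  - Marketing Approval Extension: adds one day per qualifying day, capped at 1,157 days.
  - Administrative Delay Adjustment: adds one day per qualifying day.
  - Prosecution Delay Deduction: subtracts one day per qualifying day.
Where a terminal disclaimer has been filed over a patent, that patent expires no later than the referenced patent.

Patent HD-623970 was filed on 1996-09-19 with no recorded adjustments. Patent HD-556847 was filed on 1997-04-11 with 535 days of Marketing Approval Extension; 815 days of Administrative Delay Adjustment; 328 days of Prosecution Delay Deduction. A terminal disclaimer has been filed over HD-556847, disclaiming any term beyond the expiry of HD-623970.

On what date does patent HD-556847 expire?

September 19, 2014

Natural term of HD-556847:
  Base: filing + 18 years → 11 April 2015.
  Marketing Approval Extension: 535 days (within the 1157-day cap) → +535 days → 27 September 2016.
  Administrative Delay Adjustment: +815 days → 21 December 2018.
  Prosecution Delay Deduction: −328 days → 27 January 2018.
Expiry of referenced patent HD-623970:
  Base: filing + 18 years → 19 September 2014.
Terminal disclaimer: HD-556847 expires on the earlier of 27 January 2018 and 19 September 2014.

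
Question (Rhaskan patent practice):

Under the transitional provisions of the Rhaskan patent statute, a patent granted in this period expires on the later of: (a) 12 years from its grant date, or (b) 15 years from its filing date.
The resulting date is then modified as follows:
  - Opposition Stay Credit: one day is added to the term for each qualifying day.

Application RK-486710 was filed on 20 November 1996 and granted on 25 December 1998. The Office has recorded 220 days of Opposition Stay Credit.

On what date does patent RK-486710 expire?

June 27, 2012

(a) grant + 12 years → 25 December 2010.
(b) filing + 15 years → 20 November 2011.
Later of the two: 20 November 2011.
Opposition Stay Credit: +220 days → 27 June 2012.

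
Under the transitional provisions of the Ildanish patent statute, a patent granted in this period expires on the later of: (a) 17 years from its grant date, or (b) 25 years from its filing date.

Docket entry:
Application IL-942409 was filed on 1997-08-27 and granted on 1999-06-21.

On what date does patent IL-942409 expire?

(a) grant + 17 years → 21 June 2016.
(b) filing + 25 years → 27 August 2022.
Later of the two: 27 August 2022.

August 27, 2022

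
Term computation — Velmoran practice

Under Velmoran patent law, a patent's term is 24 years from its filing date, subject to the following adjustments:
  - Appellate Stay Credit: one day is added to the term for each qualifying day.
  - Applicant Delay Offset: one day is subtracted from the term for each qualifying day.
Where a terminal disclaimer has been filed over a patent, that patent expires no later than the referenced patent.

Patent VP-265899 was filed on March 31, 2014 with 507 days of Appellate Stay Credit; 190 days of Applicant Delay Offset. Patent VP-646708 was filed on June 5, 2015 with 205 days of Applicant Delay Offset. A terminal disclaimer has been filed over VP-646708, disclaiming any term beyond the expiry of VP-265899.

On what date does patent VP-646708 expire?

November 12, 2038

Natural term of VP-646708:
  Base: filing + 24 years → 5 June 2039.
  Applicant Delay Offset: −205 days → 12 November 2038.
Expiry of referenced patent VP-265899:
  Base: filing + 24 years → 31 March 2038.
  Appellate Stay Credit: +507 days → 20 August 2039.
  Applicant Delay Offset: −190 days → 11 February 2039.
Terminal disclaimer: VP-646708 expires on the earlier of 12 November 2038 and 11 February 2039.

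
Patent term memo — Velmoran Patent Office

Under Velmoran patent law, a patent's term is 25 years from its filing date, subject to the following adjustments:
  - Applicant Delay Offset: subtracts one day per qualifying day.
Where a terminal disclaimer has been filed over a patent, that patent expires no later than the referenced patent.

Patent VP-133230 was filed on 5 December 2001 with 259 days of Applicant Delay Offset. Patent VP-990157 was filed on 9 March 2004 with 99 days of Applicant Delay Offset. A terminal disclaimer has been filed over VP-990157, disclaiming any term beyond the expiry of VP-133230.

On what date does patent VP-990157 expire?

2026-03-21

Natural term of VP-990157:
  Base: filing + 25 years → 9 March 2029.
  Applicant Delay Offset: −99 days → 30 November 2028.
Expiry of referenced patent VP-133230:
  Base: filing + 25 years → 5 December 2026.
  Applicant Delay Offset: −259 days → 21 March 2026.
Terminal disclaimer: VP-990157 expires on the earlier of 30 November 2028 and 21 March 2026.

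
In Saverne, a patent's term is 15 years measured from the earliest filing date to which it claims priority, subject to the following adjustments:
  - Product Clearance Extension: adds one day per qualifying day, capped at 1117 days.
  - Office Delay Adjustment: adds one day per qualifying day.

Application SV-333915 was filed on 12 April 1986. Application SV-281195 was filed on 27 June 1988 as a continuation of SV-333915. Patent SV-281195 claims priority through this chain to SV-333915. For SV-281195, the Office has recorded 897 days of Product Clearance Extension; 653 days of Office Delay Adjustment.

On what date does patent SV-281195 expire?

Earliest priority filing: 12 April 1986.
Base term: 12 April 1986 + 15 years → 12 April 2001.
Product Clearance Extension: 897 days (within the 1117-day cap) → +897 days → 26 September 2003.
Office Delay Adjustment: +653 days → 10 July 2005.

July 10, 2005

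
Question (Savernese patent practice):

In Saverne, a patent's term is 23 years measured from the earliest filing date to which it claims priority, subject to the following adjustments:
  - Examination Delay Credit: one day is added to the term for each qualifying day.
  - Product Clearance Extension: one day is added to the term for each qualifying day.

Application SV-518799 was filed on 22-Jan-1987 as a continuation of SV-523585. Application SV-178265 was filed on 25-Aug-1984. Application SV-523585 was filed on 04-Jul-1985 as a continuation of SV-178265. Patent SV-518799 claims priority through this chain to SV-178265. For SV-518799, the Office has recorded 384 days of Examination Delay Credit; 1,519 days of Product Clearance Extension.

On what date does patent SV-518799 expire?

2012-11-09

Earliest priority filing: 25 August 1984.
Base term: 25 August 1984 + 23 years → 25 August 2007.
Examination Delay Credit: +384 days → 12 September 2008.
Product Clearance Extension: +1519 days → 9 November 2012.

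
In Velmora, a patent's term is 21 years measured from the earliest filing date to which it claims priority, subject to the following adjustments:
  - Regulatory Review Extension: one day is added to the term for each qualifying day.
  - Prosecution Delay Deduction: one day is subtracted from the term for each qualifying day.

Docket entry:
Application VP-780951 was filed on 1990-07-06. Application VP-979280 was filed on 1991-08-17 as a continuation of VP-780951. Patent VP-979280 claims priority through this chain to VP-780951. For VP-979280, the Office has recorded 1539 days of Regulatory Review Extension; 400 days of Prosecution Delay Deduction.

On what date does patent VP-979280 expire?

Earliest priority filing: 6 July 1990.
Base term: 6 July 1990 + 21 years → 6 July 2011.
Regulatory Review Extension: +1539 days → 22 September 2015.
Prosecution Delay Deduction: −400 days → 18 August 2014.

August 18, 2014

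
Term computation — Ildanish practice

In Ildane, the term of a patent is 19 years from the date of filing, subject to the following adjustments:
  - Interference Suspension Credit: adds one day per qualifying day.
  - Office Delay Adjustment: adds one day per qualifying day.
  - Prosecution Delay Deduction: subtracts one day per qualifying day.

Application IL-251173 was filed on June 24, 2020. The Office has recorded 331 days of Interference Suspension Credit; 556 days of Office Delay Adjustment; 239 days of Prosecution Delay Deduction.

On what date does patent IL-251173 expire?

April 2, 2041

Base term: filing date + 19 years → 24 June 2039.
Interference Suspension Credit: +331 days → 20 May 2040.
Office Delay Adjustment: +556 days → 27 November 2041.
Prosecution Delay Deduction: −239 days → 2 April 2041.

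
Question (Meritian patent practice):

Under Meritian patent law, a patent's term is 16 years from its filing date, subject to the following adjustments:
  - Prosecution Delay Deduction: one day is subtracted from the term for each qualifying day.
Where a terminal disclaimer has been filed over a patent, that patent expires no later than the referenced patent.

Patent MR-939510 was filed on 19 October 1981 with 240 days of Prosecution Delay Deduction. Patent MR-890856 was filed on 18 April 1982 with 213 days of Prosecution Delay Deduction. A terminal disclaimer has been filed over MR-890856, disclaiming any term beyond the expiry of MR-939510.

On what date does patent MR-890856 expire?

1997-02-21

Natural term of MR-890856:
  Base: filing + 16 years → 18 April 1998.
  Prosecution Delay Deduction: −213 days → 17 September 1997.
Expiry of referenced patent MR-939510:
  Base: filing + 16 years → 19 October 1997.
  Prosecution Delay Deduction: −240 days → 21 February 1997.
Terminal disclaimer: MR-890856 expires on the earlier of 17 September 1997 and 21 February 1997.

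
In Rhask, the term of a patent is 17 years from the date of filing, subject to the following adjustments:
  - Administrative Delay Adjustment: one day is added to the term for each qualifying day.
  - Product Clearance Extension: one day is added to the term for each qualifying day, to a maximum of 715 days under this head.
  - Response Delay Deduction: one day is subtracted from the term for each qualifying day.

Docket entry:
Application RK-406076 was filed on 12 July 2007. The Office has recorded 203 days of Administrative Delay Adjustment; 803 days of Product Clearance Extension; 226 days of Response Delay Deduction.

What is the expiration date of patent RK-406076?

Base term: filing date + 17 years → 12 July 2024.
Administrative Delay Adjustment: +203 days → 31 January 2025.
Product Clearance Extension: 803 days claimed exceeds the 715-day cap, so +715 days → 16 January 2027.
Response Delay Deduction: −226 days → 4 June 2026.

2026-06-04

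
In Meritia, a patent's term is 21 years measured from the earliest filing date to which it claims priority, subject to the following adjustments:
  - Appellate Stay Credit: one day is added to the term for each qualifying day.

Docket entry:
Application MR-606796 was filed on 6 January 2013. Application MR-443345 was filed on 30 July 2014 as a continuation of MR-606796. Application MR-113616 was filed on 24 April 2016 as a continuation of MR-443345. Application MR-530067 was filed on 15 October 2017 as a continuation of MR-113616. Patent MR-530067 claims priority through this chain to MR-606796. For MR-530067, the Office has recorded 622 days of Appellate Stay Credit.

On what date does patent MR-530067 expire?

2035-09-20

Earliest priority filing: 6 January 2013.
Base term: 6 January 2013 + 21 years → 6 January 2034.
Appellate Stay Credit: +622 days → 20 September 2035.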